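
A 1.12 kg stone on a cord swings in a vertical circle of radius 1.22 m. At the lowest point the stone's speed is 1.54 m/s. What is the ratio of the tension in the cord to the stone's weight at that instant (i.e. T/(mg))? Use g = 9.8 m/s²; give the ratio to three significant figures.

1.20

At the bottom, T − mg = mv²/r, so T = m(v²/r + g) and T/(mg) = v²/(rg) + 1 = (1.54)²/(1.22 × 9.8) + 1 = 0.1984 + 1 = 1.198.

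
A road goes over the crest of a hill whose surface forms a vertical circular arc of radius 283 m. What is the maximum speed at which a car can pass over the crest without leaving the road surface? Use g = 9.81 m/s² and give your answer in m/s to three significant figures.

52.7 m/s

At the crest the centre of the circle is below the car, so the net downward (centripetal) force is mg − N = mv²/r.
The car leaves the road when N → 0, giving v_max = √(g r) = √(9.81 × 283) = 52.69 m/s.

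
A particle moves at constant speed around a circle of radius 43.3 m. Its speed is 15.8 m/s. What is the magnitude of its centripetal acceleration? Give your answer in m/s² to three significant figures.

5.77 m/s²

a_c = v²/r = (15.80)²/43.3 = 249.6/43.3 = 5.765 m/s².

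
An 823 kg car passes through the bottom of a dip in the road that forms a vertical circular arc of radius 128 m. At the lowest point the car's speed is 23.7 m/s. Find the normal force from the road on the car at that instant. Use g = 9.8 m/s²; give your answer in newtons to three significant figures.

11700 N

At the lowest point, N points up (toward the centre) and the weight mg points down (away from the centre), so the net inward force is N − mg = mv²/r.
N = m(v²/r + g) = 823 × ((23.7)²/128 + 9.8) = 823 × (4.388 + 9.8) = 823 × 14.19 = 11680 N.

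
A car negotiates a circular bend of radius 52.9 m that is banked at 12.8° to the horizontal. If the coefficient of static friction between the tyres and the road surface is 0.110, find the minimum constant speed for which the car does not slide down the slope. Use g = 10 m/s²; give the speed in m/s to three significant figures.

At the minimum speed, friction acts up the slope at its limiting value f = μN. Radially (horizontal, toward centre): N sinθ − μN cosθ = mv²/r. Vertically: N cosθ + μN sinθ = mg.
Dividing: v² = r g (sinθ − μcosθ)/(cosθ + μsinθ).
sinθ − μcosθ = 0.2215 − 0.110×0.9751 = 0.1143; cosθ + μsinθ = 0.9751 + 0.110×0.2215 = 0.9995.
v² = 52.9 × 10.0 × 0.1143/0.9995 = 60.48 m²/s², so v = 7.777 m/s.

7.78 m/s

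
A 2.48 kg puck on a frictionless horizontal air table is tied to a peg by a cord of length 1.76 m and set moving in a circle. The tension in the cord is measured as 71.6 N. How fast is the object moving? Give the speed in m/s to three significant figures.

7.13 m/s

T = m v²/r ⇒ v = √(T r / m) = √(71.6 × 1.76 / 2.48) = √50.81 = 7.128 m/s.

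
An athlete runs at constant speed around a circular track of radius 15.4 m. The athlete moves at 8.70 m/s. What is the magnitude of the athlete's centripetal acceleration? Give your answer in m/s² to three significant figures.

a_c = v²/r = (8.700)²/15.4 = 75.69/15.4 = 4.915 m/s².

4.91 m/s²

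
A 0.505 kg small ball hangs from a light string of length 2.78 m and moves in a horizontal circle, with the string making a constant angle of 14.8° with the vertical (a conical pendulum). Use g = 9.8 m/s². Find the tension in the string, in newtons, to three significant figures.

5.12 N

Vertically the bob has no acceleration, so T cosθ = mg.
T = mg/cosθ = 0.505 × 9.8 / cos 14.8° = 4.949/0.9668 = 5.119 N.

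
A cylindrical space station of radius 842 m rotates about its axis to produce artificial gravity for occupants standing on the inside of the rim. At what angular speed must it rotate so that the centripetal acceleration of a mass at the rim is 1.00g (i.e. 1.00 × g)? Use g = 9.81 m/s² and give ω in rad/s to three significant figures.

Centripetal acceleration a_c = ω²r. Setting ω²r = 1.00g:
ω = √(1.00g / r) = √(1.00 × 9.81 / 842) = √0.01165 = 0.1079 rad/s.

0.108 rad/s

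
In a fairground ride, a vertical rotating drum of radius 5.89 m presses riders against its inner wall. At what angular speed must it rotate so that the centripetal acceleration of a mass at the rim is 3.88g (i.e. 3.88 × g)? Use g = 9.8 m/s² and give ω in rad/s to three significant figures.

Centripetal acceleration a_c = ω²r. Setting ω²r = 3.88g:
ω = √(3.88g / r) = √(3.88 × 9.8 / 5.89) = √6.456 = 2.541 rad/s.

2.54 rad/s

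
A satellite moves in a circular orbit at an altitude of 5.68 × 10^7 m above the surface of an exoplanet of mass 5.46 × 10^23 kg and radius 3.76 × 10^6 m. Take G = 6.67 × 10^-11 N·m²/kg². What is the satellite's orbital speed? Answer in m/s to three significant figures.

Orbital radius r = R + h = 3.76 × 10^6 + 5.68 × 10^7 = 6.056 × 10^7 m.
Gravity supplies the centripetal force: G M m / r² = m v² / r, so v = √(GM/r).
v = √(6.67 × 10^-11 × 5.46 × 10^23 / 6.056 × 10^7) = √(601400) = 775.5 m/s.

775 m/s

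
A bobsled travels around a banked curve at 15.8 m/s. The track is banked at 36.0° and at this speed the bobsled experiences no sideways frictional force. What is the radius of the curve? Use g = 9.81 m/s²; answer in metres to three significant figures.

35.0 m

Frictionless banking: tanθ = v²/(rg), so r = v²/(g tanθ).
r = (15.8)²/(9.81 × tan 36.0°) = 249.6/(9.81 × 0.7265) = 249.6/7.127 = 35.03 m.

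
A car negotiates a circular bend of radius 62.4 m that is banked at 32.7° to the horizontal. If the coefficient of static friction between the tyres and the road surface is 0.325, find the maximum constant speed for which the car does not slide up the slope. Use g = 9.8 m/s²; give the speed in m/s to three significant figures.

27.3 m/s

At the maximum speed, friction acts down the slope at its limiting value f = μN. Radially (horizontal, toward centre): N sinθ + μN cosθ = mv²/r. Vertically: N cosθ − μN sinθ = mg.
Dividing: v² = r g (sinθ + μcosθ)/(cosθ − μsinθ).
sinθ + μcosθ = 0.5402 + 0.325×0.8415 = 0.8137; cosθ − μsinθ = 0.8415 − 0.325×0.5402 = 0.6659.
v² = 62.4 × 9.8 × 0.8137/0.6659 = 747.2 m²/s², so v = 27.34 m/s.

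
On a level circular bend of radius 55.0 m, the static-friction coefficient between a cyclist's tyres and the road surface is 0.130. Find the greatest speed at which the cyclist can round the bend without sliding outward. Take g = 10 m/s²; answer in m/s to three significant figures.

8.46 m/s

On a flat curve, static friction is the only horizontal force, so it must supply the full centripetal force: μ_s m g = m v²/r.
Mass cancels: v_max = √(μ_s g r) = √(0.130 × 10.0 × 55.0) = √71.50 = 8.456 m/s.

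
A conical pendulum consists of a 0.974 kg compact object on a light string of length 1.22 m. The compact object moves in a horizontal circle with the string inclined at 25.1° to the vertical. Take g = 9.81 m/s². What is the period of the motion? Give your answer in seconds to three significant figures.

2.11 s

r = L sinθ = 0.5175 m. From T sinθ = mω²r and T cosθ = mg: tanθ = ω²r/g, so ω² = g tanθ / r = g/(L cosθ).
ω = √(g/(L cosθ)) = √(9.81/(1.22 × 0.9056)) = √8.879 = 2.980 rad/s.
Period = 2π/ω = 2.109 s.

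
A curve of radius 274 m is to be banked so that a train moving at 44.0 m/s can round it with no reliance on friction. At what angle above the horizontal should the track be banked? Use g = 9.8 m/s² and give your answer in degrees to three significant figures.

With no friction, the horizontal component of the normal force provides the centripetal force: N sinθ = mv²/r, while N cosθ = mg vertically.
Dividing: tanθ = v²/(r g) = (44.0)²/(274 × 9.8) = 1936/2685 = 0.7210.
θ = arctan(0.7210) = 35.79°.

35.8°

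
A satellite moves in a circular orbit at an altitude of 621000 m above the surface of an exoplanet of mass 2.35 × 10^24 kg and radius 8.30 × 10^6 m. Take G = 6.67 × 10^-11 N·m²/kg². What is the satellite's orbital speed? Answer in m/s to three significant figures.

4190 m/s

Orbital radius r = R + h = 8.30 × 10^6 + 621000 = 8.921 × 10^6 m.
Gravity supplies the centripetal force: G M m / r² = m v² / r, so v = √(GM/r).
v = √(6.67 × 10^-11 × 2.35 × 10^24 / 8.921 × 10^6) = √(1.757 × 10^7) = 4192 m/s.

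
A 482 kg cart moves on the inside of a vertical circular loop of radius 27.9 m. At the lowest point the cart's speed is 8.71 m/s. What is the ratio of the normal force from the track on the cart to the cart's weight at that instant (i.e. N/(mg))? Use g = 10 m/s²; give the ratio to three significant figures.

1.27

At the bottom, N − mg = mv²/r, so N = m(v²/r + g) and N/(mg) = v²/(rg) + 1 = (8.71)²/(27.9 × 10.0) + 1 = 0.2719 + 1 = 1.272.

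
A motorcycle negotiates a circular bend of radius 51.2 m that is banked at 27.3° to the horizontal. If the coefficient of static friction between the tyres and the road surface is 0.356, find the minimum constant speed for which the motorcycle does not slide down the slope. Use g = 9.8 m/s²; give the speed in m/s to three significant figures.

At the minimum speed, friction acts up the slope at its limiting value f = μN. Radially (horizontal, toward centre): N sinθ − μN cosθ = mv²/r. Vertically: N cosθ + μN sinθ = mg.
Dividing: v² = r g (sinθ − μcosθ)/(cosθ + μsinθ).
sinθ − μcosθ = 0.4586 − 0.356×0.8886 = 0.1423; cosθ + μsinθ = 0.8886 + 0.356×0.4586 = 1.052.
v² = 51.2 × 9.8 × 0.1423/1.052 = 67.88 m²/s², so v = 8.239 m/s.

8.24 m/s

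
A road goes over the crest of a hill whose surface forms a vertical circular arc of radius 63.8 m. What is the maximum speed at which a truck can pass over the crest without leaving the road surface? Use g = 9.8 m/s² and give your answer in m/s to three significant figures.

At the crest the centre of the circle is below the truck, so the net downward (centripetal) force is mg − N = mv²/r.
The truck leaves the road when N → 0, giving v_max = √(g r) = √(9.8 × 63.8) = 25.00 m/s.

25.0 m/s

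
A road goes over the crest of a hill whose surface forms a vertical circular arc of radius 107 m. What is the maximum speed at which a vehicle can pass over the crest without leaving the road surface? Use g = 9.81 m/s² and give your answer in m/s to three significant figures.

32.4 m/s

At the crest the centre of the circle is below the vehicle, so the net downward (centripetal) force is mg − N = mv²/r.
The vehicle leaves the road when N → 0, giving v_max = √(g r) = √(9.81 × 107) = 32.40 m/s.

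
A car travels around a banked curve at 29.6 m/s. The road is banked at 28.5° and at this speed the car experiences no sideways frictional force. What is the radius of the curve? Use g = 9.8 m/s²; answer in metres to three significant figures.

165 m

Frictionless banking: tanθ = v²/(rg), so r = v²/(g tanθ).
r = (29.6)²/(9.8 × tan 28.5°) = 876.2/(9.8 × 0.5430) = 876.2/5.321 = 164.7 m.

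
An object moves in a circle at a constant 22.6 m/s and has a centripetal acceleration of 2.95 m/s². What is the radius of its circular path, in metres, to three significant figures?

a_c = v²/r ⇒ r = v²/a_c = (22.6)²/2.95 = 510.8/2.95 = 173.1 m.

173 m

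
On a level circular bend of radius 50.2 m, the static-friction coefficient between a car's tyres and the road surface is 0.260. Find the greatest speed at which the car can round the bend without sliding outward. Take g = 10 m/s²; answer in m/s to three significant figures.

On a flat curve, static friction is the only horizontal force, so it must supply the full centripetal force: μ_s m g = m v²/r.
Mass cancels: v_max = √(μ_s g r) = √(0.260 × 10.0 × 50.2) = √130.5 = 11.42 m/s.

11.4 m/s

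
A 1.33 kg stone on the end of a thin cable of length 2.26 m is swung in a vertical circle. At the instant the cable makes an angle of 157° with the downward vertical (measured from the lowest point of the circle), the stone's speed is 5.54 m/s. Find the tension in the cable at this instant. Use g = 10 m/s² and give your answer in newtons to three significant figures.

Take the radial direction toward the centre of the circle as positive. The component of the weight along the string toward the centre is −mg cos φ (φ measured from the bottom), so Newton's second law along the string gives T − mg cos φ = m v²/r.
cos 157° = -0.9205, so T = m(v²/r + g cos φ) = 1.33 × ((5.54)²/2.26 + 10.0 × -0.9205) = 1.33 × (13.58 + (-9.205)) = 1.33 × 4.375 = 5.819 N.

5.82 N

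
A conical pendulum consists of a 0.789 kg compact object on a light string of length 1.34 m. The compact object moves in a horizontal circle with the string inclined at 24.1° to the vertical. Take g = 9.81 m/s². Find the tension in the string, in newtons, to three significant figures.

Vertically the bob has no acceleration, so T cosθ = mg.
T = mg/cosθ = 0.789 × 9.81 / cos 24.1° = 7.740/0.9128 = 8.479 N.

8.48 N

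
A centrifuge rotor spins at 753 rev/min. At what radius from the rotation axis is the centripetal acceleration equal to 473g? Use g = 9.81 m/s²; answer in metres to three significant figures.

0.746 m

ω = 753 rev/min × 2π/60 = 78.85 rad/s.
a_c = ω²r = 473g ⇒ r = 473 × 9.81 / (78.85)² = 4640/6218 = 0.7462 m.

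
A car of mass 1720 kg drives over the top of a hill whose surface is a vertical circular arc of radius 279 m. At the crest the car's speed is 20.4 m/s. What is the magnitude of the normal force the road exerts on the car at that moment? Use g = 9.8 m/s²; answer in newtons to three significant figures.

At the crest the centripetal acceleration points downward (toward the centre of the arc), so mg − N = mv²/r.
N = m(g − v²/r) = 1720 × (9.8 − (20.4)²/279) = 1720 × (9.8 − 1.492) = 1720 × 8.308 = 14290 N.

14300 N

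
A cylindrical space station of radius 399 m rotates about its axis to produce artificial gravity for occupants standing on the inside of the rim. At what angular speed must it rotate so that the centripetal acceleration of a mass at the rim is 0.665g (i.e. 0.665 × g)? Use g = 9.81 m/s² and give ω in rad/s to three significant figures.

0.128 rad/s

Centripetal acceleration a_c = ω²r. Setting ω²r = 0.665g:
ω = √(0.665g / r) = √(0.665 × 9.81 / 399) = √0.01635 = 0.1279 rad/s.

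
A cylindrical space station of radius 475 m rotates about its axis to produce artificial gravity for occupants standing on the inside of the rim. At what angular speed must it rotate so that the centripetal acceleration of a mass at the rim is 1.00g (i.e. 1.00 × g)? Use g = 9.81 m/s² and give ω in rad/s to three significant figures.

0.144 rad/s

Centripetal acceleration a_c = ω²r. Setting ω²r = 1.00g:
ω = √(1.00g / r) = √(1.00 × 9.81 / 475) = √0.02065 = 0.1437 rad/s.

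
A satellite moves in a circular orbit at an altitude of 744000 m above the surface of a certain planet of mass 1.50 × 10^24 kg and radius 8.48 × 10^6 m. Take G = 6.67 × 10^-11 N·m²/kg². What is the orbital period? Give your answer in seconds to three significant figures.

r = R + h = 8.48 × 10^6 + 744000 = 9.224 × 10^6 m. Gravity provides the centripetal force: G M m / r² = m v² / r ⇒ v = √(GM/r) = 3293 m/s.
T = 2πr/v = 2π × 9.224 × 10^6 / 3293 = 17600 s.

17600 s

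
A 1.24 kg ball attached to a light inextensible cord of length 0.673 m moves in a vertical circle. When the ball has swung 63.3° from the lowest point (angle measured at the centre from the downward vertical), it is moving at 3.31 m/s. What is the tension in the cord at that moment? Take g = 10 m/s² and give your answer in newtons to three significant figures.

25.8 N

Take the radial direction toward the centre of the circle as positive. The component of the weight along the string toward the centre is −mg cos φ (φ measured from the bottom), so Newton's second law along the string gives T − mg cos φ = m v²/r.
cos 63.3° = 0.4493, so T = m(v²/r + g cos φ) = 1.24 × ((3.31)²/0.673 + 10.0 × 0.4493) = 1.24 × (16.28 + (4.493)) = 1.24 × 20.77 = 25.76 N.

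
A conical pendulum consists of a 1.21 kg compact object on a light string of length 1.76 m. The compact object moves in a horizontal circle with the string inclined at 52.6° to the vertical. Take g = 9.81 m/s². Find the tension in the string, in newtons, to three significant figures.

19.5 N

Vertically the bob has no acceleration, so T cosθ = mg.
T = mg/cosθ = 1.21 × 9.81 / cos 52.6° = 11.87/0.6074 = 19.54 N.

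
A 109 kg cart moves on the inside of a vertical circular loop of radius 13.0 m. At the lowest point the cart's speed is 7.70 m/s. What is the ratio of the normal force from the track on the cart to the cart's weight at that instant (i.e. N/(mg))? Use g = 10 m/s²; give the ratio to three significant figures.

At the bottom, N − mg = mv²/r, so N = m(v²/r + g) and N/(mg) = v²/(rg) + 1 = (7.70)²/(13.0 × 10.0) + 1 = 0.4561 + 1 = 1.456.

1.46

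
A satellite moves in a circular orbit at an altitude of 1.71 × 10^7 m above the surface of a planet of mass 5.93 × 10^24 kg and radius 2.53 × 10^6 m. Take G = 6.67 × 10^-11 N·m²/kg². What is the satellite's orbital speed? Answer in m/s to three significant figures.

Orbital radius r = R + h = 2.53 × 10^6 + 1.71 × 10^7 = 1.963 × 10^7 m.
Gravity supplies the centripetal force: G M m / r² = m v² / r, so v = √(GM/r).
v = √(6.67 × 10^-11 × 5.93 × 10^24 / 1.963 × 10^7) = √(2.015 × 10^7) = 4489 m/s.

4490 m/s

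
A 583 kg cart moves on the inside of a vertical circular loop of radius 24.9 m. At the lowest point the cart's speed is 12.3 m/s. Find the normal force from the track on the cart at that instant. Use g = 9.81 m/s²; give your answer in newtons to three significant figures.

At the lowest point, N points up (toward the centre) and the weight mg points down (away from the centre), so the net inward force is N − mg = mv²/r.
N = m(v²/r + g) = 583 × ((12.3)²/24.9 + 9.81) = 583 × (6.076 + 9.81) = 583 × 15.89 = 9261 N.

9260 N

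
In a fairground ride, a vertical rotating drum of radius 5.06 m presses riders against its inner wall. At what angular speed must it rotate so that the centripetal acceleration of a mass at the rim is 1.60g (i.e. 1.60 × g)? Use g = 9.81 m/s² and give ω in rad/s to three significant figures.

Centripetal acceleration a_c = ω²r. Setting ω²r = 1.60g:
ω = √(1.60g / r) = √(1.60 × 9.81 / 5.06) = √3.102 = 1.761 rad/s.

1.76 rad/s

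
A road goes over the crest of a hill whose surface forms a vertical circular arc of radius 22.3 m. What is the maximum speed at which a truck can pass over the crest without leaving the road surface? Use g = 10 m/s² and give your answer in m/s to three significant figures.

14.9 m/s

At the crest the centre of the circle is below the truck, so the net downward (centripetal) force is mg − N = mv²/r.
The truck leaves the road when N → 0, giving v_max = √(g r) = √(10.0 × 22.3) = 14.93 m/s.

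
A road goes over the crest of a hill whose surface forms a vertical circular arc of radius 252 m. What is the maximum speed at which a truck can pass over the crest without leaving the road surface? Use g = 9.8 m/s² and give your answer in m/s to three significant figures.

At the crest the centre of the circle is below the truck, so the net downward (centripetal) force is mg − N = mv²/r.
The truck leaves the road when N → 0, giving v_max = √(g r) = √(9.8 × 252) = 49.70 m/s.

49.7 m/s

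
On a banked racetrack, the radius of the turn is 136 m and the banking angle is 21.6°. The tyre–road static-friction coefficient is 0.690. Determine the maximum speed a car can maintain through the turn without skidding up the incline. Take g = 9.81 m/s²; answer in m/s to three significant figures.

At the maximum speed, friction acts down the slope at its limiting value f = μN. Radially (horizontal, toward centre): N sinθ + μN cosθ = mv²/r. Vertically: N cosθ − μN sinθ = mg.
Dividing: v² = r g (sinθ + μcosθ)/(cosθ − μsinθ).
sinθ + μcosθ = 0.3681 + 0.690×0.9298 = 1.010; cosθ − μsinθ = 0.9298 − 0.690×0.3681 = 0.6758.
v² = 136 × 9.81 × 1.010/0.6758 = 1993 m²/s², so v = 44.65 m/s.

44.6 m/s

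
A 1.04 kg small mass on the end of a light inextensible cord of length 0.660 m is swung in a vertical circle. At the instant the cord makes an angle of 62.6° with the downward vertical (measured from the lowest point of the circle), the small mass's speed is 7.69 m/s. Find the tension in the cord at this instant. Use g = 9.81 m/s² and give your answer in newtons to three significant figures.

97.9 N

Take the radial direction toward the centre of the circle as positive. The component of the weight along the string toward the centre is −mg cos φ (φ measured from the bottom), so Newton's second law along the string gives T − mg cos φ = m v²/r.
cos 62.6° = 0.4602, so T = m(v²/r + g cos φ) = 1.04 × ((7.69)²/0.660 + 9.81 × 0.4602) = 1.04 × (89.60 + (4.515)) = 1.04 × 94.11 = 97.88 N.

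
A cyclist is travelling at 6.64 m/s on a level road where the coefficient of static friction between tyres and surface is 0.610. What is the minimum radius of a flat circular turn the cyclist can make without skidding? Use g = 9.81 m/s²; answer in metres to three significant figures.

At the limit, μ_s m g = m v²/r, so r_min = v²/(μ_s g) = (6.64)²/(0.610 × 9.81) = 44.09/5.984 = 7.368 m.

7.37 m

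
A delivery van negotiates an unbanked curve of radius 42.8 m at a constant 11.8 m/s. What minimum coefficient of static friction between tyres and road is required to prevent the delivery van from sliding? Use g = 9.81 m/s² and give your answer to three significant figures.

Friction provides the centripetal force: μ_s m g = m v²/r, so μ_s = v²/(g r) = (11.80)²/(9.81 × 42.8) = 139.2/419.9 = 0.3316.

0.332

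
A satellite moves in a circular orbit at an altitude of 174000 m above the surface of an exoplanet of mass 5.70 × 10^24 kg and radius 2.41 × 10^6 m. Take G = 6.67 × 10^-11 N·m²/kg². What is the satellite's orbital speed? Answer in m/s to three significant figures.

Orbital radius r = R + h = 2.41 × 10^6 + 174000 = 2.584 × 10^6 m.
Gravity supplies the centripetal force: G M m / r² = m v² / r, so v = √(GM/r).
v = √(6.67 × 10^-11 × 5.70 × 10^24 / 2.584 × 10^6) = √(1.471 × 10^8) = 12130 m/s.

12100 m/s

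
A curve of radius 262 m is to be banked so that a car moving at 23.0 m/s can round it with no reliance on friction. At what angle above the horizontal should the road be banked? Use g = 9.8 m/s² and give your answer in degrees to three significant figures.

11.6°

For a frictionless banked turn: horizontally N sinθ = mv²/r and vertically N cosθ = mg.
Dividing: tanθ = v²/(r g) = (23.0)²/(262 × 9.8) = 529.0/2568 = 0.2060.
θ = arctan(0.2060) = 11.64°.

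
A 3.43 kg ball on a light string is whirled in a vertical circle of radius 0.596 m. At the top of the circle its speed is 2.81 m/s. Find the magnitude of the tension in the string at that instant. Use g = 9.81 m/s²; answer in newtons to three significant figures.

At the top, both T and the weight mg point inward (toward the centre), so T + mg = mv²/r.
T = m(v²/r − g) = 3.43 × ((2.81)²/0.596 − 9.81) = 3.43 × (13.25 − 9.81) = 3.43 × 3.438 = 11.79 N.

11.8 N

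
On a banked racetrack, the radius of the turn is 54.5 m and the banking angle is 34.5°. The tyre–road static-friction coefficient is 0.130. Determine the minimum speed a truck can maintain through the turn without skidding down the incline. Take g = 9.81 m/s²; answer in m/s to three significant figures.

At the minimum speed, friction acts up the slope at its limiting value f = μN. Radially (horizontal, toward centre): N sinθ − μN cosθ = mv²/r. Vertically: N cosθ + μN sinθ = mg.
Dividing: v² = r g (sinθ − μcosθ)/(cosθ + μsinθ).
sinθ − μcosθ = 0.5664 − 0.130×0.8241 = 0.4593; cosθ + μsinθ = 0.8241 + 0.130×0.5664 = 0.8978.
v² = 54.5 × 9.81 × 0.4593/0.8978 = 273.5 m²/s², so v = 16.54 m/s.

16.5 m/s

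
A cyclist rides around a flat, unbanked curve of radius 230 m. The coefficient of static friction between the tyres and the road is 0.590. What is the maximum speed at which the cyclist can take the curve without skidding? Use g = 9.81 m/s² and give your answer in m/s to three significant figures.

Friction provides the centripetal force on a flat curve. At maximum speed it is at its limiting value: μ_s m g = m v²/r.
Mass cancels: v_max = √(μ_s g r) = √(0.590 × 9.81 × 230) = √1331 = 36.49 m/s.

36.5 m/s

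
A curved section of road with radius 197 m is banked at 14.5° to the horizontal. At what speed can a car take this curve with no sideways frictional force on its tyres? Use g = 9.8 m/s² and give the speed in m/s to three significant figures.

On a frictionless banked curve, N sinθ = mv²/r and N cosθ = mg, so tanθ = v²/(rg).
v = √(r g tanθ) = √(197 × 9.8 × tan 14.5°) = √(197 × 9.8 × 0.2586) = √499.3 = 22.34 m/s.

22.3 m/s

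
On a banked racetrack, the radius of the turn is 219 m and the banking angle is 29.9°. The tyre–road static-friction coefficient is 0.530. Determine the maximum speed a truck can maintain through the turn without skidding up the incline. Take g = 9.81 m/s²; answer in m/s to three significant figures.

58.4 m/s

At the maximum speed, friction acts down the slope at its limiting value f = μN. Radially (horizontal, toward centre): N sinθ + μN cosθ = mv²/r. Vertically: N cosθ − μN sinθ = mg.
Dividing: v² = r g (sinθ + μcosθ)/(cosθ − μsinθ).
sinθ + μcosθ = 0.4985 + 0.530×0.8669 = 0.9579; cosθ − μsinθ = 0.8669 − 0.530×0.4985 = 0.6027.
v² = 219 × 9.81 × 0.9579/0.6027 = 3415 m²/s², so v = 58.44 m/s.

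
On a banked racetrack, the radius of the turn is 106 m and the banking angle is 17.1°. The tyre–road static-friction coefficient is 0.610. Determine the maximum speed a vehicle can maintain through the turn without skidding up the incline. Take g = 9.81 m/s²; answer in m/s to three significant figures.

At the maximum speed, friction acts down the slope at its limiting value f = μN. Radially (horizontal, toward centre): N sinθ + μN cosθ = mv²/r. Vertically: N cosθ − μN sinθ = mg.
Dividing: v² = r g (sinθ + μcosθ)/(cosθ − μsinθ).
sinθ + μcosθ = 0.2940 + 0.610×0.9558 = 0.8771; cosθ − μsinθ = 0.9558 − 0.610×0.2940 = 0.7764.
v² = 106 × 9.81 × 0.8771/0.7764 = 1175 m²/s², so v = 34.27 m/s.

34.3 m/s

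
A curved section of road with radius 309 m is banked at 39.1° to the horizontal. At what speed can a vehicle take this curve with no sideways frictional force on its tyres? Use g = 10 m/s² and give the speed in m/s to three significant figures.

50.1 m/s

On a frictionless banked curve, N sinθ = mv²/r and N cosθ = mg, so tanθ = v²/(rg).
v = √(r g tanθ) = √(309 × 10.0 × tan 39.1°) = √(309 × 10.0 × 0.8127) = √2511 = 50.11 m/s.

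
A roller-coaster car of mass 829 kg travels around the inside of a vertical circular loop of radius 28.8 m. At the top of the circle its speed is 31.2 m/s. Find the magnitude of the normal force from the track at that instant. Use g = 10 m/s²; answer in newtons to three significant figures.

At the top, both N and the weight mg point inward (toward the centre), so N + mg = mv²/r.
N = m(v²/r − g) = 829 × ((31.2)²/28.8 − 10.0) = 829 × (33.80 − 10.0) = 829 × 23.80 = 19730 N.

19700 N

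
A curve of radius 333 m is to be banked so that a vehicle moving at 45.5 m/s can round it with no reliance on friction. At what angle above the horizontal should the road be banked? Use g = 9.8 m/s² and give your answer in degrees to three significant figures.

32.4°

With no friction, the horizontal component of the normal force provides the centripetal force: N sinθ = mv²/r, while N cosθ = mg vertically.
Dividing: tanθ = v²/(r g) = (45.5)²/(333 × 9.8) = 2070/3263 = 0.6344.
θ = arctan(0.6344) = 32.39°.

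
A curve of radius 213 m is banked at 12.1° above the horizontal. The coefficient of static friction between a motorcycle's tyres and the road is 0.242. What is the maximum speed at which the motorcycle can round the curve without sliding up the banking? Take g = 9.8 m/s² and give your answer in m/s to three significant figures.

At the maximum speed, friction acts down the slope at its limiting value f = μN. Radially (horizontal, toward centre): N sinθ + μN cosθ = mv²/r. Vertically: N cosθ − μN sinθ = mg.
Dividing: v² = r g (sinθ + μcosθ)/(cosθ − μsinθ).
sinθ + μcosθ = 0.2096 + 0.242×0.9778 = 0.4462; cosθ − μsinθ = 0.9778 − 0.242×0.2096 = 0.9271.
v² = 213 × 9.8 × 0.4462/0.9271 = 1005 m²/s², so v = 31.70 m/s.

31.7 m/s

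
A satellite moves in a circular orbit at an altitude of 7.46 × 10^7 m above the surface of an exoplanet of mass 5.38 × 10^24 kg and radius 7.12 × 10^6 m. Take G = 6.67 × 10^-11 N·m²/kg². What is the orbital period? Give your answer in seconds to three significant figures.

r = R + h = 7.12 × 10^6 + 7.46 × 10^7 = 8.172 × 10^7 m. Gravity provides the centripetal force: G M m / r² = m v² / r ⇒ v = √(GM/r) = 2096 m/s.
T = 2πr/v = 2π × 8.172 × 10^7 / 2096 = 245000 s.

245000 s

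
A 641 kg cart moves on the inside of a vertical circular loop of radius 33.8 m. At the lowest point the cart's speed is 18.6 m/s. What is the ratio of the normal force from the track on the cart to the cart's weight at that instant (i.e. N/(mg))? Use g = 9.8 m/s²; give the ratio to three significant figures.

At the bottom, N − mg = mv²/r, so N = m(v²/r + g) and N/(mg) = v²/(rg) + 1 = (18.6)²/(33.8 × 9.8) + 1 = 1.044 + 1 = 2.044.

2.04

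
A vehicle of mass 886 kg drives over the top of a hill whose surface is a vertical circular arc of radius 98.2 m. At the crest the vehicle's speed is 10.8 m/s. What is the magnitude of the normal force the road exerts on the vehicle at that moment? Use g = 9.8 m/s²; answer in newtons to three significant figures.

7630 N

At the crest the centripetal acceleration points downward (toward the centre of the arc), so mg − N = mv²/r.
N = m(g − v²/r) = 886 × (9.8 − (10.8)²/98.2) = 886 × (9.8 − 1.188) = 886 × 8.612 = 7630 N.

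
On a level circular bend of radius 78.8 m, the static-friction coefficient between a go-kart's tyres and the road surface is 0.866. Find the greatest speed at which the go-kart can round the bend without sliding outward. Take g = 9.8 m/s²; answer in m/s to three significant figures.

The only inward force on a level bend is static friction, so at the limit f_s = μ_s N = μ_s m g = m v²/r.
Mass cancels: v_max = √(μ_s g r) = √(0.866 × 9.8 × 78.8) = √668.8 = 25.86 m/s.

25.9 m/s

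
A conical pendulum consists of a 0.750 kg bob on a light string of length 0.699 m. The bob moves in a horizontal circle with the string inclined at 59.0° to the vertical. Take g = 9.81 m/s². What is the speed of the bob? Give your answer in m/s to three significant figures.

The radius of the circle is r = L sinθ = 0.699 × sin 59.0° = 0.5992 m.
Horizontally T sinθ = mv²/r and vertically T cosθ = mg, so tanθ = v²/(rg).
v = √(r g tanθ) = √(0.5992 × 9.81 × 1.664) = √9.782 = 3.128 m/s.

3.13 m/s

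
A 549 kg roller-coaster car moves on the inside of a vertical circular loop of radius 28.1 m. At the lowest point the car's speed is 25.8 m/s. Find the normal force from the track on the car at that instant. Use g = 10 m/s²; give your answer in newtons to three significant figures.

18500 N

At the lowest point, N points up (toward the centre) and the weight mg points down (away from the centre), so the net inward force is N − mg = mv²/r.
N = m(v²/r + g) = 549 × ((25.8)²/28.1 + 10.0) = 549 × (23.69 + 10.0) = 549 × 33.69 = 18490 N.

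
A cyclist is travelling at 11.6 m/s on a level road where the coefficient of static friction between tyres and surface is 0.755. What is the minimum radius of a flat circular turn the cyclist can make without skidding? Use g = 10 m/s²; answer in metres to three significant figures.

17.8 m

At the limit, μ_s m g = m v²/r, so r_min = v²/(μ_s g) = (11.6)²/(0.755 × 10.0) = 134.6/7.550 = 17.82 m.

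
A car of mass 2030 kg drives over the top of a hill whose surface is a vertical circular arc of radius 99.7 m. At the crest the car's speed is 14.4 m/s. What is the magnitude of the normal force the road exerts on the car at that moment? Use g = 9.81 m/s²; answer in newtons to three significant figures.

At the crest the centripetal acceleration points downward (toward the centre of the arc), so mg − N = mv²/r.
N = m(g − v²/r) = 2030 × (9.81 − (14.4)²/99.7) = 2030 × (9.81 − 2.080) = 2030 × 7.730 = 15690 N.

15700 N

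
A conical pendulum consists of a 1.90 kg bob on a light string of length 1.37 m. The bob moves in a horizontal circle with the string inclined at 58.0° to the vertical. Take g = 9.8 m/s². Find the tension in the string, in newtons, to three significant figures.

35.1 N

Vertically the bob has no acceleration, so T cosθ = mg.
T = mg/cosθ = 1.90 × 9.8 / cos 58.0° = 18.62/0.5299 = 35.14 N.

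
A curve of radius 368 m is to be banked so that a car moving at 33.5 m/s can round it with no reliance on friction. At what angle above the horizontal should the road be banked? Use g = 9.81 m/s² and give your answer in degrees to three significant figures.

For a frictionless banked turn: horizontally N sinθ = mv²/r and vertically N cosθ = mg.
Dividing: tanθ = v²/(r g) = (33.5)²/(368 × 9.81) = 1122/3610 = 0.3109.
θ = arctan(0.3109) = 17.27°.

17.3°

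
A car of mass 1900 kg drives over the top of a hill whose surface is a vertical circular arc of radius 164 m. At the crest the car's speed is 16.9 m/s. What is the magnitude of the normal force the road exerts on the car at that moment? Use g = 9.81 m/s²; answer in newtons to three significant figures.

15300 N

At the crest the centripetal acceleration points downward (toward the centre of the arc), so mg − N = mv²/r.
N = m(g − v²/r) = 1900 × (9.81 − (16.9)²/164) = 1900 × (9.81 − 1.742) = 1900 × 8.068 = 15330 N.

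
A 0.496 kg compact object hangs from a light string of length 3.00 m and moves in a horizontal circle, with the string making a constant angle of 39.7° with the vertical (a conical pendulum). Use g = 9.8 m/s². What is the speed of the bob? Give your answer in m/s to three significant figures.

3.95 m/s

The radius of the circle is r = L sinθ = 3.00 × sin 39.7° = 1.916 m.
Horizontally T sinθ = mv²/r and vertically T cosθ = mg, so tanθ = v²/(rg).
v = √(r g tanθ) = √(1.916 × 9.8 × 0.8302) = √15.59 = 3.949 m/s.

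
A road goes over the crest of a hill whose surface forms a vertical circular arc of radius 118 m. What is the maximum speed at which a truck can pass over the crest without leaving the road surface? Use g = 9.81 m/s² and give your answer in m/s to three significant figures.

At the crest the centre of the circle is below the truck, so the net downward (centripetal) force is mg − N = mv²/r.
The truck leaves the road when N → 0, giving v_max = √(g r) = √(9.81 × 118) = 34.02 m/s.

34.0 m/s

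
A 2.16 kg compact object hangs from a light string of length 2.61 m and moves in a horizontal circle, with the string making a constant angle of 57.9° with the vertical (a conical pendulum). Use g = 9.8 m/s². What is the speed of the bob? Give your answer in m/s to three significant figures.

The radius of the circle is r = L sinθ = 2.61 × sin 57.9° = 2.211 m.
Horizontally T sinθ = mv²/r and vertically T cosθ = mg, so tanθ = v²/(rg).
v = √(r g tanθ) = √(2.211 × 9.8 × 1.594) = √34.54 = 5.877 m/s.

5.88 m/s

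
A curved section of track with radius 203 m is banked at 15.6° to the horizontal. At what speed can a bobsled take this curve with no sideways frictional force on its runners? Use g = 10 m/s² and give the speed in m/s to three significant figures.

On a frictionless banked curve, N sinθ = mv²/r and N cosθ = mg, so tanθ = v²/(rg).
v = √(r g tanθ) = √(203 × 10.0 × tan 15.6°) = √(203 × 10.0 × 0.2792) = √566.8 = 23.81 m/s.

23.8 m/s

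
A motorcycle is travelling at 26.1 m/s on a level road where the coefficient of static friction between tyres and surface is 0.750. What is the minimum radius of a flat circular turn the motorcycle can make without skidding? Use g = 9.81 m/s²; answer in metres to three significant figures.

92.6 m

At the limit, μ_s m g = m v²/r, so r_min = v²/(μ_s g) = (26.1)²/(0.750 × 9.81) = 681.2/7.358 = 92.59 m.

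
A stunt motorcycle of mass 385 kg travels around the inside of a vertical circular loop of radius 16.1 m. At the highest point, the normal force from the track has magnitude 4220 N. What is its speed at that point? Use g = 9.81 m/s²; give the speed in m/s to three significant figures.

18.3 m/s

At the top, N + mg = mv²/r, so v = √(r(N/m + g)) = √(16.1 × (4220/385 + 9.81)) = √(16.1 × 20.77) = √334.4 = 18.29 m/s.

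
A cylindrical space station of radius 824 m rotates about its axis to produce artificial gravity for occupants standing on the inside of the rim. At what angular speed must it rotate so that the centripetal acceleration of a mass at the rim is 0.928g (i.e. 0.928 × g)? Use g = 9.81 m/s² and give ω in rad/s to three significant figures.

Centripetal acceleration a_c = ω²r. Setting ω²r = 0.928g:
ω = √(0.928g / r) = √(0.928 × 9.81 / 824) = √0.01105 = 0.1051 rad/s.

0.105 rad/s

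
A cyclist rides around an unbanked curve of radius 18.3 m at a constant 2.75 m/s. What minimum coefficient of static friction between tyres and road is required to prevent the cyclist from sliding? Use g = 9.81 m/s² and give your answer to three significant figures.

0.0421

Friction provides the centripetal force: μ_s m g = m v²/r, so μ_s = v²/(g r) = (2.750)²/(9.81 × 18.3) = 7.562/179.5 = 0.04213.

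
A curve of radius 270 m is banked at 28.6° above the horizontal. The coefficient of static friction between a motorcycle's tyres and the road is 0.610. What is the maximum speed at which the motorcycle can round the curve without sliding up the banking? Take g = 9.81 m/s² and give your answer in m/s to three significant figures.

67.7 m/s

At the maximum speed, friction acts down the slope at its limiting value f = μN. Radially (horizontal, toward centre): N sinθ + μN cosθ = mv²/r. Vertically: N cosθ − μN sinθ = mg.
Dividing: v² = r g (sinθ + μcosθ)/(cosθ − μsinθ).
sinθ + μcosθ = 0.4787 + 0.610×0.8780 = 1.014; cosθ − μsinθ = 0.8780 − 0.610×0.4787 = 0.5860.
v² = 270 × 9.81 × 1.014/0.5860 = 4585 m²/s², so v = 67.71 m/s.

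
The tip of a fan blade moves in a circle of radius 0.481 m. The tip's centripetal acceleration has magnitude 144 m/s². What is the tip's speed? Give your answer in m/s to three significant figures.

8.32 m/s

a_c = v²/r ⇒ v = √(a_c · r) = √(144 × 0.481) = √69.26 = 8.322 m/s.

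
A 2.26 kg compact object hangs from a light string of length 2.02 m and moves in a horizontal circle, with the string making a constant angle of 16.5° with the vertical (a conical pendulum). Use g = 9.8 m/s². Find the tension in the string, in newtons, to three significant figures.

23.1 N

Vertically the bob has no acceleration, so T cosθ = mg.
T = mg/cosθ = 2.26 × 9.8 / cos 16.5° = 22.15/0.9588 = 23.10 N.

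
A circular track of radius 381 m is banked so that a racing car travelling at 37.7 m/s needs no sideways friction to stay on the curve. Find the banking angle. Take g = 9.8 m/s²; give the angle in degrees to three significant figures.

20.8°

For a frictionless banked turn: horizontally N sinθ = mv²/r and vertically N cosθ = mg.
Dividing: tanθ = v²/(r g) = (37.7)²/(381 × 9.8) = 1421/3734 = 0.3807.
θ = arctan(0.3807) = 20.84°.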